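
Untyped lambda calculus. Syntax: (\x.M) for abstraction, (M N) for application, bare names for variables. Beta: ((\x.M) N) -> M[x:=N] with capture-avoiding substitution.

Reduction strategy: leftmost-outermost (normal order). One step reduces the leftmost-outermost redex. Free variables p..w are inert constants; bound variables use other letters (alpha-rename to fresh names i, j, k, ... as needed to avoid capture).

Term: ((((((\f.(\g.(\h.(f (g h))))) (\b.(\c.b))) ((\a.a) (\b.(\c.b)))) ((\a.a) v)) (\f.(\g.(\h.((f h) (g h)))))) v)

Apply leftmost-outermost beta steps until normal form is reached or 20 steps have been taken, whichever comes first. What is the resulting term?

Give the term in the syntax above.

Answer: v

Derivation:
Step 0: ((((((\f.(\g.(\h.(f (g h))))) (\b.(\c.b))) ((\a.a) (\b.(\c.b)))) ((\a.a) v)) (\f.(\g.(\h.((f h) (g h)))))) v)
Step 1: (((((\g.(\h.((\b.(\c.b)) (g h)))) ((\a.a) (\b.(\c.b)))) ((\a.a) v)) (\f.(\g.(\h.((f h) (g h)))))) v)
Step 2: ((((\h.((\b.(\c.b)) (((\a.a) (\b.(\c.b))) h))) ((\a.a) v)) (\f.(\g.(\h.((f h) (g h)))))) v)
Step 3: ((((\b.(\c.b)) (((\a.a) (\b.(\c.b))) ((\a.a) v))) (\f.(\g.(\h.((f h) (g h)))))) v)
Step 4: (((\c.(((\a.a) (\b.(\c.b))) ((\a.a) v))) (\f.(\g.(\h.((f h) (g h)))))) v)
Step 5: ((((\a.a) (\b.(\c.b))) ((\a.a) v)) v)
Step 6: (((\b.(\c.b)) ((\a.a) v)) v)
Step 7: ((\c.((\a.a) v)) v)
Step 8: ((\a.a) v)
Step 9: v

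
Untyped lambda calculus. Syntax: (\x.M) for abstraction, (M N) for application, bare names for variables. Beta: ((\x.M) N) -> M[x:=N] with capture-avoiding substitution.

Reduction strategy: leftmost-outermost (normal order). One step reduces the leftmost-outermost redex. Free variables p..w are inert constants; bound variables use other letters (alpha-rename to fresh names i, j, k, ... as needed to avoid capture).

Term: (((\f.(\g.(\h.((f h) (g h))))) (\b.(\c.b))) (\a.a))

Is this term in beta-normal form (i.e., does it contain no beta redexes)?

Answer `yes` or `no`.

Term: (((\f.(\g.(\h.((f h) (g h))))) (\b.(\c.b))) (\a.a))
Found 1 beta redex(es).

Answer: no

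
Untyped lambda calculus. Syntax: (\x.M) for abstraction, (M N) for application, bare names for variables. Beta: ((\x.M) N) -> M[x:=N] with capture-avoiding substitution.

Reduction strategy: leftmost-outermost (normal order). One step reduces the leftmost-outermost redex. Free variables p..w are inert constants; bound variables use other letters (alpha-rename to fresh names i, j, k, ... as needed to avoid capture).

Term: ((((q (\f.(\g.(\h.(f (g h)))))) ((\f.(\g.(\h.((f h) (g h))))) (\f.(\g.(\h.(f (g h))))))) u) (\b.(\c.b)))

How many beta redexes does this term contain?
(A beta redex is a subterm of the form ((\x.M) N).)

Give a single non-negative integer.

Term: ((((q (\f.(\g.(\h.(f (g h)))))) ((\f.(\g.(\h.((f h) (g h))))) (\f.(\g.(\h.(f (g h))))))) u) (\b.(\c.b)))
  Redex: ((\f.(\g.(\h.((f h) (g h))))) (\f.(\g.(\h.(f (g h))))))
Total redexes: 1

Answer: 1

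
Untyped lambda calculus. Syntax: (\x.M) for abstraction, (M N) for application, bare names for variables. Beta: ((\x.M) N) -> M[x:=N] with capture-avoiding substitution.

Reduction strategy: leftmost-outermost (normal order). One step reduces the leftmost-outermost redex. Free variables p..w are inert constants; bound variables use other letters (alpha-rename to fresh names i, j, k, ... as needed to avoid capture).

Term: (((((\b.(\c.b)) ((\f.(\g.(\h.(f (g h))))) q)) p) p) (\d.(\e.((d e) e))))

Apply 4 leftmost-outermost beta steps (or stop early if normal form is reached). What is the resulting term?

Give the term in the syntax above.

Answer: ((\h.(q (p h))) (\d.(\e.((d e) e))))

Derivation:
Step 0: (((((\b.(\c.b)) ((\f.(\g.(\h.(f (g h))))) q)) p) p) (\d.(\e.((d e) e))))
Step 1: ((((\c.((\f.(\g.(\h.(f (g h))))) q)) p) p) (\d.(\e.((d e) e))))
Step 2: ((((\f.(\g.(\h.(f (g h))))) q) p) (\d.(\e.((d e) e))))
Step 3: (((\g.(\h.(q (g h)))) p) (\d.(\e.((d e) e))))
Step 4: ((\h.(q (p h))) (\d.(\e.((d e) e))))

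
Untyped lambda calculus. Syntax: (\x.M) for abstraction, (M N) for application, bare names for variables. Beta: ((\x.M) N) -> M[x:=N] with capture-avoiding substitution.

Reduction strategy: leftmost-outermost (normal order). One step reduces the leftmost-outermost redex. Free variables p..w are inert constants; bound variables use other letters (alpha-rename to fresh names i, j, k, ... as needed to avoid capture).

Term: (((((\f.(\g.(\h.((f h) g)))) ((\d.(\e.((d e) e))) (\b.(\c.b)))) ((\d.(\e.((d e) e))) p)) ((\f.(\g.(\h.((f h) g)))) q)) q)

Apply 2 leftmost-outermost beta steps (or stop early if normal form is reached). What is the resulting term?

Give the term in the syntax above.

Step 0: (((((\f.(\g.(\h.((f h) g)))) ((\d.(\e.((d e) e))) (\b.(\c.b)))) ((\d.(\e.((d e) e))) p)) ((\f.(\g.(\h.((f h) g)))) q)) q)
Step 1: ((((\g.(\h.((((\d.(\e.((d e) e))) (\b.(\c.b))) h) g))) ((\d.(\e.((d e) e))) p)) ((\f.(\g.(\h.((f h) g)))) q)) q)
Step 2: (((\h.((((\d.(\e.((d e) e))) (\b.(\c.b))) h) ((\d.(\e.((d e) e))) p))) ((\f.(\g.(\h.((f h) g)))) q)) q)

Answer: (((\h.((((\d.(\e.((d e) e))) (\b.(\c.b))) h) ((\d.(\e.((d e) e))) p))) ((\f.(\g.(\h.((f h) g)))) q)) q)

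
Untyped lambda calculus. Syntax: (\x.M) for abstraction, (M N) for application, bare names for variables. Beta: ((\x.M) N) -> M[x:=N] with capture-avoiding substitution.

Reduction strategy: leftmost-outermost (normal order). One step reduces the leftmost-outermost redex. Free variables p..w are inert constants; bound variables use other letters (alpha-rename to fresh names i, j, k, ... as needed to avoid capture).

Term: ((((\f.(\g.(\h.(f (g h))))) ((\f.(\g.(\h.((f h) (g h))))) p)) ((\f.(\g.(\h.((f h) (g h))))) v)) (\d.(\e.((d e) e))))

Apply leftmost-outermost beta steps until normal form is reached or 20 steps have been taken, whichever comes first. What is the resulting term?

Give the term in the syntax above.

Step 0: ((((\f.(\g.(\h.(f (g h))))) ((\f.(\g.(\h.((f h) (g h))))) p)) ((\f.(\g.(\h.((f h) (g h))))) v)) (\d.(\e.((d e) e))))
Step 1: (((\g.(\h.(((\f.(\g.(\h.((f h) (g h))))) p) (g h)))) ((\f.(\g.(\h.((f h) (g h))))) v)) (\d.(\e.((d e) e))))
Step 2: ((\h.(((\f.(\g.(\h.((f h) (g h))))) p) (((\f.(\g.(\h.((f h) (g h))))) v) h))) (\d.(\e.((d e) e))))
Step 3: (((\f.(\g.(\h.((f h) (g h))))) p) (((\f.(\g.(\h.((f h) (g h))))) v) (\d.(\e.((d e) e)))))
Step 4: ((\g.(\h.((p h) (g h)))) (((\f.(\g.(\h.((f h) (g h))))) v) (\d.(\e.((d e) e)))))
Step 5: (\h.((p h) ((((\f.(\g.(\h.((f h) (g h))))) v) (\d.(\e.((d e) e)))) h)))
Step 6: (\h.((p h) (((\g.(\h.((v h) (g h)))) (\d.(\e.((d e) e)))) h)))
Step 7: (\h.((p h) ((\h.((v h) ((\d.(\e.((d e) e))) h))) h)))
Step 8: (\h.((p h) ((v h) ((\d.(\e.((d e) e))) h))))
Step 9: (\h.((p h) ((v h) (\e.((h e) e)))))

Answer: (\h.((p h) ((v h) (\e.((h e) e)))))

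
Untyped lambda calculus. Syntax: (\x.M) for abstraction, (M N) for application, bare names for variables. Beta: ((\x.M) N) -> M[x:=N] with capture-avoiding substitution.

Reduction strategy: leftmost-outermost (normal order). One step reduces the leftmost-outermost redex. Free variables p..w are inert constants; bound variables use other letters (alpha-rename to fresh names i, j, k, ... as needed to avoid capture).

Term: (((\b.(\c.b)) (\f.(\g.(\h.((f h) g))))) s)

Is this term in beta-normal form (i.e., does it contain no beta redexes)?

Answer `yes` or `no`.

Term: (((\b.(\c.b)) (\f.(\g.(\h.((f h) g))))) s)
Found 1 beta redex(es).

Answer: no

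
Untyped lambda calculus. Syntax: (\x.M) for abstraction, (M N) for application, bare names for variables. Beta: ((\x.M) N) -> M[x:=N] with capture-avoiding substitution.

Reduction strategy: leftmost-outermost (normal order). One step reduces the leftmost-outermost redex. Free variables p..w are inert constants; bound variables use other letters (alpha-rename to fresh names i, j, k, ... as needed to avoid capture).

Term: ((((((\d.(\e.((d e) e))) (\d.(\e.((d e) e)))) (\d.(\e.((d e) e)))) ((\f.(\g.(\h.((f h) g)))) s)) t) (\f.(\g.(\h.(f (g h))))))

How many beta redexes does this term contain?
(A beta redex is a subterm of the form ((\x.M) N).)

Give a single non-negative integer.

Term: ((((((\d.(\e.((d e) e))) (\d.(\e.((d e) e)))) (\d.(\e.((d e) e)))) ((\f.(\g.(\h.((f h) g)))) s)) t) (\f.(\g.(\h.(f (g h))))))
  Redex: ((\d.(\e.((d e) e))) (\d.(\e.((d e) e))))
  Redex: ((\f.(\g.(\h.((f h) g)))) s)
Total redexes: 2

Answer: 2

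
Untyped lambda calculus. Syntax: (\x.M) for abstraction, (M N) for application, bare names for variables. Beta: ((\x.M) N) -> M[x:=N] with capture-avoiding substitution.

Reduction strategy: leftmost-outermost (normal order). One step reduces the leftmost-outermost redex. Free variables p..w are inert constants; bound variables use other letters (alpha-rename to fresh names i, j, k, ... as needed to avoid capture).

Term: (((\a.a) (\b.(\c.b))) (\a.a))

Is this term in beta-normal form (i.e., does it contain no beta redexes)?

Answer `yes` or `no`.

Term: (((\a.a) (\b.(\c.b))) (\a.a))
Found 1 beta redex(es).

Answer: no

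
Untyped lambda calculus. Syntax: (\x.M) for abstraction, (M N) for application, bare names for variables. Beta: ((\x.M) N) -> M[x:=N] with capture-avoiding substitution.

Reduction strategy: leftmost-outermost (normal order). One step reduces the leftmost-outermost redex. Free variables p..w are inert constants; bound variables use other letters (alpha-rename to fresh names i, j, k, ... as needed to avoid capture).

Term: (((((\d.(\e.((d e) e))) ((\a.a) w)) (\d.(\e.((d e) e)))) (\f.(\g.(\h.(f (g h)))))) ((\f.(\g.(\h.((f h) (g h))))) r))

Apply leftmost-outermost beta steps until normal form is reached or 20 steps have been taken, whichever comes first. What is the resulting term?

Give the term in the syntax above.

Step 0: (((((\d.(\e.((d e) e))) ((\a.a) w)) (\d.(\e.((d e) e)))) (\f.(\g.(\h.(f (g h)))))) ((\f.(\g.(\h.((f h) (g h))))) r))
Step 1: ((((\e.((((\a.a) w) e) e)) (\d.(\e.((d e) e)))) (\f.(\g.(\h.(f (g h)))))) ((\f.(\g.(\h.((f h) (g h))))) r))
Step 2: ((((((\a.a) w) (\d.(\e.((d e) e)))) (\d.(\e.((d e) e)))) (\f.(\g.(\h.(f (g h)))))) ((\f.(\g.(\h.((f h) (g h))))) r))
Step 3: ((((w (\d.(\e.((d e) e)))) (\d.(\e.((d e) e)))) (\f.(\g.(\h.(f (g h)))))) ((\f.(\g.(\h.((f h) (g h))))) r))
Step 4: ((((w (\d.(\e.((d e) e)))) (\d.(\e.((d e) e)))) (\f.(\g.(\h.(f (g h)))))) (\g.(\h.((r h) (g h)))))

Answer: ((((w (\d.(\e.((d e) e)))) (\d.(\e.((d e) e)))) (\f.(\g.(\h.(f (g h)))))) (\g.(\h.((r h) (g h)))))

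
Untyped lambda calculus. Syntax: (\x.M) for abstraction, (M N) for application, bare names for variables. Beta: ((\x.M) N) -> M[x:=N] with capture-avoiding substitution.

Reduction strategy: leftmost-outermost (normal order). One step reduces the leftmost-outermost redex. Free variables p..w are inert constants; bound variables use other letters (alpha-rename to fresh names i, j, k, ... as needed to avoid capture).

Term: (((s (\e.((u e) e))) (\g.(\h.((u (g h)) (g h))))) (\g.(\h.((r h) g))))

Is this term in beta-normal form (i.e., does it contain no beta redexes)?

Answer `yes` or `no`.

Term: (((s (\e.((u e) e))) (\g.(\h.((u (g h)) (g h))))) (\g.(\h.((r h) g))))
No beta redexes found.

Answer: yes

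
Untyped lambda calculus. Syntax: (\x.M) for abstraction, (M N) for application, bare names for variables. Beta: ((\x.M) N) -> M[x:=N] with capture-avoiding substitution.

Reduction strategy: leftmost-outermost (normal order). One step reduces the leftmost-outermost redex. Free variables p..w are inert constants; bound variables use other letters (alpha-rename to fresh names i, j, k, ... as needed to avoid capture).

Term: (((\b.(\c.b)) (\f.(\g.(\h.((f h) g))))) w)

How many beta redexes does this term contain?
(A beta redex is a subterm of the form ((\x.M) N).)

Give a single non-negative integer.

Answer: 1

Derivation:
Term: (((\b.(\c.b)) (\f.(\g.(\h.((f h) g))))) w)
  Redex: ((\b.(\c.b)) (\f.(\g.(\h.((f h) g)))))
Total redexes: 1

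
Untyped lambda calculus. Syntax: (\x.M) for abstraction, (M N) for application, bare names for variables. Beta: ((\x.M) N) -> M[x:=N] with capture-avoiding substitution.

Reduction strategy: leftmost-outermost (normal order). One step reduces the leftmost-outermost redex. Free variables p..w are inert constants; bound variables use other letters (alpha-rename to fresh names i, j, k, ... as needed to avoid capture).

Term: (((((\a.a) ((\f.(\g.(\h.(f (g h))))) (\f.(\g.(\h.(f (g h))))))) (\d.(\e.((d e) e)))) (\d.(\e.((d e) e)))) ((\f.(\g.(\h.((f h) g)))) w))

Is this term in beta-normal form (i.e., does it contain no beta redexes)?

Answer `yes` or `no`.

Answer: no

Derivation:
Term: (((((\a.a) ((\f.(\g.(\h.(f (g h))))) (\f.(\g.(\h.(f (g h))))))) (\d.(\e.((d e) e)))) (\d.(\e.((d e) e)))) ((\f.(\g.(\h.((f h) g)))) w))
Found 3 beta redex(es).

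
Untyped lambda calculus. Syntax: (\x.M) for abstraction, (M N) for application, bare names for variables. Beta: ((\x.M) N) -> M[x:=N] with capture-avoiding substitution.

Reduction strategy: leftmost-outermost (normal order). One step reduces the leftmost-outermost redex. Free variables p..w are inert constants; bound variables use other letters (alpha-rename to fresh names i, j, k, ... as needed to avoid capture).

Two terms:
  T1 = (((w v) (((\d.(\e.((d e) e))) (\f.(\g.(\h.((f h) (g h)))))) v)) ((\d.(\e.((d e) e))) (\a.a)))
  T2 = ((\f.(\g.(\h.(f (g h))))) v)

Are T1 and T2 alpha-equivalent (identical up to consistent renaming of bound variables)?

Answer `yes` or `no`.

Term 1: (((w v) (((\d.(\e.((d e) e))) (\f.(\g.(\h.((f h) (g h)))))) v)) ((\d.(\e.((d e) e))) (\a.a)))
Term 2: ((\f.(\g.(\h.(f (g h))))) v)
Alpha-equivalence: compare structure up to binder renaming.
Result: False

Answer: no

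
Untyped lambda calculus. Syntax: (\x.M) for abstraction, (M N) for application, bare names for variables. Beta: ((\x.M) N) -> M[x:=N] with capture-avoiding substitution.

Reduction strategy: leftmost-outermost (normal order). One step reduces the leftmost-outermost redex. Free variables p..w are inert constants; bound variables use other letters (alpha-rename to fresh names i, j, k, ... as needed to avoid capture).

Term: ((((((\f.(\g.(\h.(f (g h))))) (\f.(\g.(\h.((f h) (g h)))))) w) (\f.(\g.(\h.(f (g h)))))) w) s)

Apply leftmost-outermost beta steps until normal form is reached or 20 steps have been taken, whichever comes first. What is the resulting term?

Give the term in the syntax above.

Step 0: ((((((\f.(\g.(\h.(f (g h))))) (\f.(\g.(\h.((f h) (g h)))))) w) (\f.(\g.(\h.(f (g h)))))) w) s)
Step 1: (((((\g.(\h.((\f.(\g.(\h.((f h) (g h))))) (g h)))) w) (\f.(\g.(\h.(f (g h)))))) w) s)
Step 2: ((((\h.((\f.(\g.(\h.((f h) (g h))))) (w h))) (\f.(\g.(\h.(f (g h)))))) w) s)
Step 3: ((((\f.(\g.(\h.((f h) (g h))))) (w (\f.(\g.(\h.(f (g h))))))) w) s)
Step 4: (((\g.(\h.(((w (\f.(\g.(\h.(f (g h)))))) h) (g h)))) w) s)
Step 5: ((\h.(((w (\f.(\g.(\h.(f (g h)))))) h) (w h))) s)
Step 6: (((w (\f.(\g.(\h.(f (g h)))))) s) (w s))

Answer: (((w (\f.(\g.(\h.(f (g h)))))) s) (w s))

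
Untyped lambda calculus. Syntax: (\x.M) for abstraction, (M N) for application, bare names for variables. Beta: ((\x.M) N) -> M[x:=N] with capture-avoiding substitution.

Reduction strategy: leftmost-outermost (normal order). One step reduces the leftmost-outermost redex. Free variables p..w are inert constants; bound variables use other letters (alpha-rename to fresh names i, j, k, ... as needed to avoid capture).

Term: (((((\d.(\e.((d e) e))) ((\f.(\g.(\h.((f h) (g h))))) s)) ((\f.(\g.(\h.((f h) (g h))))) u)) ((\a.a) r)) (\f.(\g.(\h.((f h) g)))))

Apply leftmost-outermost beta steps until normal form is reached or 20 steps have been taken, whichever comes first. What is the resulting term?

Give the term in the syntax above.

Step 0: (((((\d.(\e.((d e) e))) ((\f.(\g.(\h.((f h) (g h))))) s)) ((\f.(\g.(\h.((f h) (g h))))) u)) ((\a.a) r)) (\f.(\g.(\h.((f h) g)))))
Step 1: ((((\e.((((\f.(\g.(\h.((f h) (g h))))) s) e) e)) ((\f.(\g.(\h.((f h) (g h))))) u)) ((\a.a) r)) (\f.(\g.(\h.((f h) g)))))
Step 2: ((((((\f.(\g.(\h.((f h) (g h))))) s) ((\f.(\g.(\h.((f h) (g h))))) u)) ((\f.(\g.(\h.((f h) (g h))))) u)) ((\a.a) r)) (\f.(\g.(\h.((f h) g)))))
Step 3: (((((\g.(\h.((s h) (g h)))) ((\f.(\g.(\h.((f h) (g h))))) u)) ((\f.(\g.(\h.((f h) (g h))))) u)) ((\a.a) r)) (\f.(\g.(\h.((f h) g)))))
Step 4: ((((\h.((s h) (((\f.(\g.(\h.((f h) (g h))))) u) h))) ((\f.(\g.(\h.((f h) (g h))))) u)) ((\a.a) r)) (\f.(\g.(\h.((f h) g)))))
Step 5: ((((s ((\f.(\g.(\h.((f h) (g h))))) u)) (((\f.(\g.(\h.((f h) (g h))))) u) ((\f.(\g.(\h.((f h) (g h))))) u))) ((\a.a) r)) (\f.(\g.(\h.((f h) g)))))
Step 6: ((((s (\g.(\h.((u h) (g h))))) (((\f.(\g.(\h.((f h) (g h))))) u) ((\f.(\g.(\h.((f h) (g h))))) u))) ((\a.a) r)) (\f.(\g.(\h.((f h) g)))))
Step 7: ((((s (\g.(\h.((u h) (g h))))) ((\g.(\h.((u h) (g h)))) ((\f.(\g.(\h.((f h) (g h))))) u))) ((\a.a) r)) (\f.(\g.(\h.((f h) g)))))
Step 8: ((((s (\g.(\h.((u h) (g h))))) (\h.((u h) (((\f.(\g.(\h.((f h) (g h))))) u) h)))) ((\a.a) r)) (\f.(\g.(\h.((f h) g)))))
Step 9: ((((s (\g.(\h.((u h) (g h))))) (\h.((u h) ((\g.(\h.((u h) (g h)))) h)))) ((\a.a) r)) (\f.(\g.(\h.((f h) g)))))
Step 10: ((((s (\g.(\h.((u h) (g h))))) (\h.((u h) (\i.((u i) (h i)))))) ((\a.a) r)) (\f.(\g.(\h.((f h) g)))))
Step 11: ((((s (\g.(\h.((u h) (g h))))) (\h.((u h) (\i.((u i) (h i)))))) r) (\f.(\g.(\h.((f h) g)))))

Answer: ((((s (\g.(\h.((u h) (g h))))) (\h.((u h) (\i.((u i) (h i)))))) r) (\f.(\g.(\h.((f h) g)))))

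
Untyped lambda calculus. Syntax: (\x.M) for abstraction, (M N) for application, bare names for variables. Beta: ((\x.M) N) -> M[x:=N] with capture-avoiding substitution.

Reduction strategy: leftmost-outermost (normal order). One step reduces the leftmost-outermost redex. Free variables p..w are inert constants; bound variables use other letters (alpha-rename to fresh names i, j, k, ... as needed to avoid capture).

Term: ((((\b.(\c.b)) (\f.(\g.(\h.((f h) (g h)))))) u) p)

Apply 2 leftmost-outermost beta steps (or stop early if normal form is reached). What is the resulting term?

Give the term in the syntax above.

Answer: ((\f.(\g.(\h.((f h) (g h))))) p)

Derivation:
Step 0: ((((\b.(\c.b)) (\f.(\g.(\h.((f h) (g h)))))) u) p)
Step 1: (((\c.(\f.(\g.(\h.((f h) (g h)))))) u) p)
Step 2: ((\f.(\g.(\h.((f h) (g h))))) p)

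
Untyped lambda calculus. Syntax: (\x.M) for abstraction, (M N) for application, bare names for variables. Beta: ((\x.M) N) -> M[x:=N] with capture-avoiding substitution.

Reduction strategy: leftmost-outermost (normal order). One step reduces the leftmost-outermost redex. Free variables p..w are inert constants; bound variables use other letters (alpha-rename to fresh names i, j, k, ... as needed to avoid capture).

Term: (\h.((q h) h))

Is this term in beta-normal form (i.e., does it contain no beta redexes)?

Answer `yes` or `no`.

Term: (\h.((q h) h))
No beta redexes found.

Answer: yes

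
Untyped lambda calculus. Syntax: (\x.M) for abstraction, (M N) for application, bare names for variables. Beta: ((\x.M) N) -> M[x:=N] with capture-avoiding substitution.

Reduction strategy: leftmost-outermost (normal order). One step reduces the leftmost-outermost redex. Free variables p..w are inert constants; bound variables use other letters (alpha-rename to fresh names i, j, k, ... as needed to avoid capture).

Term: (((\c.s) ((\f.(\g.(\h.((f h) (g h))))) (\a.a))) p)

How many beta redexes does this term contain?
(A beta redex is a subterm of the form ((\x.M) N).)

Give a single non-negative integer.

Term: (((\c.s) ((\f.(\g.(\h.((f h) (g h))))) (\a.a))) p)
  Redex: ((\c.s) ((\f.(\g.(\h.((f h) (g h))))) (\a.a)))
  Redex: ((\f.(\g.(\h.((f h) (g h))))) (\a.a))
Total redexes: 2

Answer: 2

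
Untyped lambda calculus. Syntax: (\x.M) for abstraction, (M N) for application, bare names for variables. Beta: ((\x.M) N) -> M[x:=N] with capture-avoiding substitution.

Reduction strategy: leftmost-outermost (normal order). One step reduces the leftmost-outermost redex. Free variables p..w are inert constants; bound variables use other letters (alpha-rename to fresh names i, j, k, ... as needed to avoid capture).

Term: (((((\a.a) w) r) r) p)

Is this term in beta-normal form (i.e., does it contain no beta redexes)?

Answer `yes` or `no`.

Answer: no

Derivation:
Term: (((((\a.a) w) r) r) p)
Found 1 beta redex(es).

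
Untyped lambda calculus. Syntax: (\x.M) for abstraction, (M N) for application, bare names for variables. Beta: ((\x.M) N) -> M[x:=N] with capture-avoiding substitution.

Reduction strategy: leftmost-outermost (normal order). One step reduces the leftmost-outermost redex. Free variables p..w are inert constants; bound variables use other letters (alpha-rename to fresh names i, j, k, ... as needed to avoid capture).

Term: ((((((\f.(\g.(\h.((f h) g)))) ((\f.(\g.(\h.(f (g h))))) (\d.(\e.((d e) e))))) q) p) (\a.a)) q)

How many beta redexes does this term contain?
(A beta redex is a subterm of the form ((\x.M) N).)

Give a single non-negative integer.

Term: ((((((\f.(\g.(\h.((f h) g)))) ((\f.(\g.(\h.(f (g h))))) (\d.(\e.((d e) e))))) q) p) (\a.a)) q)
  Redex: ((\f.(\g.(\h.((f h) g)))) ((\f.(\g.(\h.(f (g h))))) (\d.(\e.((d e) e)))))
  Redex: ((\f.(\g.(\h.(f (g h))))) (\d.(\e.((d e) e))))
Total redexes: 2

Answer: 2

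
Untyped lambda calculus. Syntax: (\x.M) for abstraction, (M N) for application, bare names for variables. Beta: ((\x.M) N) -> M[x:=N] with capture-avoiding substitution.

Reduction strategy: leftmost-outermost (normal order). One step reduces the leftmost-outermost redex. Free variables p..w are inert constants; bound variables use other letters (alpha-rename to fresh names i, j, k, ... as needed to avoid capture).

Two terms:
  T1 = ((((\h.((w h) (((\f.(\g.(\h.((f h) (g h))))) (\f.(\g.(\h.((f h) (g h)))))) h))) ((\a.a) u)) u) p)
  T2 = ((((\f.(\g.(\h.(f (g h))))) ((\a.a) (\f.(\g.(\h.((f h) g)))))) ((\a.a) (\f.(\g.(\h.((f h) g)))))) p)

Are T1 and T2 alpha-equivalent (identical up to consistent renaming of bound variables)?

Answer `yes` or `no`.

Answer: no

Derivation:
Term 1: ((((\h.((w h) (((\f.(\g.(\h.((f h) (g h))))) (\f.(\g.(\h.((f h) (g h)))))) h))) ((\a.a) u)) u) p)
Term 2: ((((\f.(\g.(\h.(f (g h))))) ((\a.a) (\f.(\g.(\h.((f h) g)))))) ((\a.a) (\f.(\g.(\h.((f h) g)))))) p)
Alpha-equivalence: compare structure up to binder renaming.
Result: False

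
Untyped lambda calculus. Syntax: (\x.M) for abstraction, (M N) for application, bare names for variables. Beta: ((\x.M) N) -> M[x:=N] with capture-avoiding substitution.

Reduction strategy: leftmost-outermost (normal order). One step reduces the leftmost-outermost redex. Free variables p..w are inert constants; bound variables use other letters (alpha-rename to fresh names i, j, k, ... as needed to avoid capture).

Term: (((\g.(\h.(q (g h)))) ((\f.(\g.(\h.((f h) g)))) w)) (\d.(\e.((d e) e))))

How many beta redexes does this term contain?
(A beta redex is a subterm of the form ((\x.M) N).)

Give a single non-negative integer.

Term: (((\g.(\h.(q (g h)))) ((\f.(\g.(\h.((f h) g)))) w)) (\d.(\e.((d e) e))))
  Redex: ((\g.(\h.(q (g h)))) ((\f.(\g.(\h.((f h) g)))) w))
  Redex: ((\f.(\g.(\h.((f h) g)))) w)
Total redexes: 2

Answer: 2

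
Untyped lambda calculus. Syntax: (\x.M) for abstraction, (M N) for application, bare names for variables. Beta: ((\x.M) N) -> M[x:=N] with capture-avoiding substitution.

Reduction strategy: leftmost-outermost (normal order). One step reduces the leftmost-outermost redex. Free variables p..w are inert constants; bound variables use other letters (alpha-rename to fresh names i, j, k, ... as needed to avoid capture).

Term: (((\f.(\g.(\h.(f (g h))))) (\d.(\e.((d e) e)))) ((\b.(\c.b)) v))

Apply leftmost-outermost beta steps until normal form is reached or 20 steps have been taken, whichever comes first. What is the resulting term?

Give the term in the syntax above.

Step 0: (((\f.(\g.(\h.(f (g h))))) (\d.(\e.((d e) e)))) ((\b.(\c.b)) v))
Step 1: ((\g.(\h.((\d.(\e.((d e) e))) (g h)))) ((\b.(\c.b)) v))
Step 2: (\h.((\d.(\e.((d e) e))) (((\b.(\c.b)) v) h)))
Step 3: (\h.(\e.(((((\b.(\c.b)) v) h) e) e)))
Step 4: (\h.(\e.((((\c.v) h) e) e)))
Step 5: (\h.(\e.((v e) e)))

Answer: (\h.(\e.((v e) e)))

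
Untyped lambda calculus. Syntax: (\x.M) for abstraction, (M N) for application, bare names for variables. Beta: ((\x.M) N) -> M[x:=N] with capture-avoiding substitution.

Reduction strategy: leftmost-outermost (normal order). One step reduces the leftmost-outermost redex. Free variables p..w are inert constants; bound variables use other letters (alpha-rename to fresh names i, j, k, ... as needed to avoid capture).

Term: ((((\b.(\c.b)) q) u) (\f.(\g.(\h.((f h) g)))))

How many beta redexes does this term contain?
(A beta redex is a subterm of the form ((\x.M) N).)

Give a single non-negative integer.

Term: ((((\b.(\c.b)) q) u) (\f.(\g.(\h.((f h) g)))))
  Redex: ((\b.(\c.b)) q)
Total redexes: 1

Answer: 1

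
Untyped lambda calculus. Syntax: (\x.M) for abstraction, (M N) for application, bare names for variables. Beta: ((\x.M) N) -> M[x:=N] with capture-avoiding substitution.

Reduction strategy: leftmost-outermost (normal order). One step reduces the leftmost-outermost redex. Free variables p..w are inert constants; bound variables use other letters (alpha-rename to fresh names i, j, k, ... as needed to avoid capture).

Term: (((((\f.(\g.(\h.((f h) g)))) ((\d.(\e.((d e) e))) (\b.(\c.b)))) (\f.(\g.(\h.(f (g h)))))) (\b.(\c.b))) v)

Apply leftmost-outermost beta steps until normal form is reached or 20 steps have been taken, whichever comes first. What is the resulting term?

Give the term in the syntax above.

Step 0: (((((\f.(\g.(\h.((f h) g)))) ((\d.(\e.((d e) e))) (\b.(\c.b)))) (\f.(\g.(\h.(f (g h)))))) (\b.(\c.b))) v)
Step 1: ((((\g.(\h.((((\d.(\e.((d e) e))) (\b.(\c.b))) h) g))) (\f.(\g.(\h.(f (g h)))))) (\b.(\c.b))) v)
Step 2: (((\h.((((\d.(\e.((d e) e))) (\b.(\c.b))) h) (\f.(\g.(\h.(f (g h))))))) (\b.(\c.b))) v)
Step 3: (((((\d.(\e.((d e) e))) (\b.(\c.b))) (\b.(\c.b))) (\f.(\g.(\h.(f (g h)))))) v)
Step 4: ((((\e.(((\b.(\c.b)) e) e)) (\b.(\c.b))) (\f.(\g.(\h.(f (g h)))))) v)
Step 5: (((((\b.(\c.b)) (\b.(\c.b))) (\b.(\c.b))) (\f.(\g.(\h.(f (g h)))))) v)
Step 6: ((((\c.(\b.(\c.b))) (\b.(\c.b))) (\f.(\g.(\h.(f (g h)))))) v)
Step 7: (((\b.(\c.b)) (\f.(\g.(\h.(f (g h)))))) v)
Step 8: ((\c.(\f.(\g.(\h.(f (g h)))))) v)
Step 9: (\f.(\g.(\h.(f (g h)))))

Answer: (\f.(\g.(\h.(f (g h)))))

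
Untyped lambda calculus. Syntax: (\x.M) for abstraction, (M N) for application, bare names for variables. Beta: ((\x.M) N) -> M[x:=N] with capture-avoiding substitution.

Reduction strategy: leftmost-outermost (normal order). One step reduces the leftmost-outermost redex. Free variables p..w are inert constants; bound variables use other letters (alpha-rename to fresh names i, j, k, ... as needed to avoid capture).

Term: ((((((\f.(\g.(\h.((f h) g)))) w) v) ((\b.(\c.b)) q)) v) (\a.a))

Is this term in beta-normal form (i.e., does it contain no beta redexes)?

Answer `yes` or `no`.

Answer: no

Derivation:
Term: ((((((\f.(\g.(\h.((f h) g)))) w) v) ((\b.(\c.b)) q)) v) (\a.a))
Found 2 beta redex(es).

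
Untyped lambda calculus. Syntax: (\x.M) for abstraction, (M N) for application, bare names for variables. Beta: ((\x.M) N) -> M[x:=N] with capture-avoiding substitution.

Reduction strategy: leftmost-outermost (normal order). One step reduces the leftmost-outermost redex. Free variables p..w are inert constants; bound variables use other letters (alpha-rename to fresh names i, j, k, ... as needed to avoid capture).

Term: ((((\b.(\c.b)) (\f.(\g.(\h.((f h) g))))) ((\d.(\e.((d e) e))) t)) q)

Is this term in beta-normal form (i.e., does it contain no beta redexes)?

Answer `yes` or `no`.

Answer: no

Derivation:
Term: ((((\b.(\c.b)) (\f.(\g.(\h.((f h) g))))) ((\d.(\e.((d e) e))) t)) q)
Found 2 beta redex(es).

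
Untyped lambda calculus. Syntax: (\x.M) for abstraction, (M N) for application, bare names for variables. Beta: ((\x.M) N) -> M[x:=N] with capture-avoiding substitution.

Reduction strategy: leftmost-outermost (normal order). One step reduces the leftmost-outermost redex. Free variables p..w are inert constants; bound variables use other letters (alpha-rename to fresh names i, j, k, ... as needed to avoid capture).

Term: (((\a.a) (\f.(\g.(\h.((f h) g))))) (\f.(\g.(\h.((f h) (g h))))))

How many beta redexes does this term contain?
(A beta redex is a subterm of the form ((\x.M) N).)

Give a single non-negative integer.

Term: (((\a.a) (\f.(\g.(\h.((f h) g))))) (\f.(\g.(\h.((f h) (g h))))))
  Redex: ((\a.a) (\f.(\g.(\h.((f h) g)))))
Total redexes: 1

Answer: 1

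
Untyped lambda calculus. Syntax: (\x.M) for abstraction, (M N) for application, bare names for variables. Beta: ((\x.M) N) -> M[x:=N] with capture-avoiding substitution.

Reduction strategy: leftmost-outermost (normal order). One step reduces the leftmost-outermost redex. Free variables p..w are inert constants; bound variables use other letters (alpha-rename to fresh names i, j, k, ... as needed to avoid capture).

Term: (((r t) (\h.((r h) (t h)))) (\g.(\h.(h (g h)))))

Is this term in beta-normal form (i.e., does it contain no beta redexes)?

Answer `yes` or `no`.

Term: (((r t) (\h.((r h) (t h)))) (\g.(\h.(h (g h)))))
No beta redexes found.

Answer: yes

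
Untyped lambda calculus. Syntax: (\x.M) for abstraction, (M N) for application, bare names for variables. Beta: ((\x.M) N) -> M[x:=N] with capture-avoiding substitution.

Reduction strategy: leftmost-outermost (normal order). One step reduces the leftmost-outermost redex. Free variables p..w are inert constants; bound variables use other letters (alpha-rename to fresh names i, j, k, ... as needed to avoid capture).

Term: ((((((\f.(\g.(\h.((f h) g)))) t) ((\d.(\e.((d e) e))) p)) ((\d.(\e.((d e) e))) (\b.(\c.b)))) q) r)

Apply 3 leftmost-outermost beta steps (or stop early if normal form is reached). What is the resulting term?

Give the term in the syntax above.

Answer: ((((t ((\d.(\e.((d e) e))) (\b.(\c.b)))) ((\d.(\e.((d e) e))) p)) q) r)

Derivation:
Step 0: ((((((\f.(\g.(\h.((f h) g)))) t) ((\d.(\e.((d e) e))) p)) ((\d.(\e.((d e) e))) (\b.(\c.b)))) q) r)
Step 1: (((((\g.(\h.((t h) g))) ((\d.(\e.((d e) e))) p)) ((\d.(\e.((d e) e))) (\b.(\c.b)))) q) r)
Step 2: ((((\h.((t h) ((\d.(\e.((d e) e))) p))) ((\d.(\e.((d e) e))) (\b.(\c.b)))) q) r)
Step 3: ((((t ((\d.(\e.((d e) e))) (\b.(\c.b)))) ((\d.(\e.((d e) e))) p)) q) r)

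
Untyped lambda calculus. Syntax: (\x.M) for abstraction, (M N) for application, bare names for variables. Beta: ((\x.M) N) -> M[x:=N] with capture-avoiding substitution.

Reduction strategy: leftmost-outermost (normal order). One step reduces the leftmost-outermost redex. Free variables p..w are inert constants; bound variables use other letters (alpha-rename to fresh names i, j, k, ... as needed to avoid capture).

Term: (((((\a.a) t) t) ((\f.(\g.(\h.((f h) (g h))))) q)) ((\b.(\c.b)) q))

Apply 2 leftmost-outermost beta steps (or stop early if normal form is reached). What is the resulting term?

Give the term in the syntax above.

Answer: (((t t) (\g.(\h.((q h) (g h))))) ((\b.(\c.b)) q))

Derivation:
Step 0: (((((\a.a) t) t) ((\f.(\g.(\h.((f h) (g h))))) q)) ((\b.(\c.b)) q))
Step 1: (((t t) ((\f.(\g.(\h.((f h) (g h))))) q)) ((\b.(\c.b)) q))
Step 2: (((t t) (\g.(\h.((q h) (g h))))) ((\b.(\c.b)) q))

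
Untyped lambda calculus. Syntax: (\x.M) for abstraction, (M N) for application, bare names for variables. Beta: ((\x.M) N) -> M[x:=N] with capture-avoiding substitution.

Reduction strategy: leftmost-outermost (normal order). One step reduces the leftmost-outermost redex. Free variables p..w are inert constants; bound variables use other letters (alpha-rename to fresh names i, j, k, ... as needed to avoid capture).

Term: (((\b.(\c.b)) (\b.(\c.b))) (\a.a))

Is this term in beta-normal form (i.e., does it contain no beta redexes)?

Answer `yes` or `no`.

Term: (((\b.(\c.b)) (\b.(\c.b))) (\a.a))
Found 1 beta redex(es).

Answer: no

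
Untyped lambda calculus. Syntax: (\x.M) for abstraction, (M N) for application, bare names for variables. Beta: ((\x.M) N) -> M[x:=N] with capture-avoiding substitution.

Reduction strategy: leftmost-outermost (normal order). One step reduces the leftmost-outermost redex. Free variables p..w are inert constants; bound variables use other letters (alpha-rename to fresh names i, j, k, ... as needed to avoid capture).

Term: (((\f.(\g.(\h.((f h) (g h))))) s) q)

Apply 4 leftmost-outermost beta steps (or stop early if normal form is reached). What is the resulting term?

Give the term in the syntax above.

Answer: (\h.((s h) (q h)))

Derivation:
Step 0: (((\f.(\g.(\h.((f h) (g h))))) s) q)
Step 1: ((\g.(\h.((s h) (g h)))) q)
Step 2: (\h.((s h) (q h)))
Step 3: (normal form reached)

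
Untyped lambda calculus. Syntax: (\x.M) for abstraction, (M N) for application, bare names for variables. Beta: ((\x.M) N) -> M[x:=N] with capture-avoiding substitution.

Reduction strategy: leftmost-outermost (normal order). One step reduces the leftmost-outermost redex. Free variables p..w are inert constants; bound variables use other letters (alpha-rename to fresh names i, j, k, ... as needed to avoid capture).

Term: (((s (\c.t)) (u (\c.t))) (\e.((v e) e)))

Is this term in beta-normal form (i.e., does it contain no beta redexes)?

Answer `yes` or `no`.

Answer: yes

Derivation:
Term: (((s (\c.t)) (u (\c.t))) (\e.((v e) e)))
No beta redexes found.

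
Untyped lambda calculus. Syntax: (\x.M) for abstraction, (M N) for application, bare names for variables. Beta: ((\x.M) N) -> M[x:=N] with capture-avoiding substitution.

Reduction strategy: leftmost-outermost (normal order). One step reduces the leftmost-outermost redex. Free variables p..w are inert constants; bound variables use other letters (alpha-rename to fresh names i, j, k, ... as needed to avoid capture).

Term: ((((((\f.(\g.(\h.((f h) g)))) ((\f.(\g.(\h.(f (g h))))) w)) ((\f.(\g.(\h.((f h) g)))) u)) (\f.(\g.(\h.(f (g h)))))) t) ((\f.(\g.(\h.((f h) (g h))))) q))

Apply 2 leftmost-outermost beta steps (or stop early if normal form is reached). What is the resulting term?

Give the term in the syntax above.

Answer: ((((\h.((((\f.(\g.(\h.(f (g h))))) w) h) ((\f.(\g.(\h.((f h) g)))) u))) (\f.(\g.(\h.(f (g h)))))) t) ((\f.(\g.(\h.((f h) (g h))))) q))

Derivation:
Step 0: ((((((\f.(\g.(\h.((f h) g)))) ((\f.(\g.(\h.(f (g h))))) w)) ((\f.(\g.(\h.((f h) g)))) u)) (\f.(\g.(\h.(f (g h)))))) t) ((\f.(\g.(\h.((f h) (g h))))) q))
Step 1: (((((\g.(\h.((((\f.(\g.(\h.(f (g h))))) w) h) g))) ((\f.(\g.(\h.((f h) g)))) u)) (\f.(\g.(\h.(f (g h)))))) t) ((\f.(\g.(\h.((f h) (g h))))) q))
Step 2: ((((\h.((((\f.(\g.(\h.(f (g h))))) w) h) ((\f.(\g.(\h.((f h) g)))) u))) (\f.(\g.(\h.(f (g h)))))) t) ((\f.(\g.(\h.((f h) (g h))))) q))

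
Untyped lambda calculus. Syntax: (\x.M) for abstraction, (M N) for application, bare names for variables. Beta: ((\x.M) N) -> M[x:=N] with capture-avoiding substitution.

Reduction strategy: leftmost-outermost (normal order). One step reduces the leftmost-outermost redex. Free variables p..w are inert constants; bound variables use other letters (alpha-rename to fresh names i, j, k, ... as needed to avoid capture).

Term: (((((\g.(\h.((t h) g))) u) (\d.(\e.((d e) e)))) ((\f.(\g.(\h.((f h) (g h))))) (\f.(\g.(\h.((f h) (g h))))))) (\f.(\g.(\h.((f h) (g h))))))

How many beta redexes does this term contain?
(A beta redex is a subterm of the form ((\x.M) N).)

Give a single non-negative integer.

Answer: 2

Derivation:
Term: (((((\g.(\h.((t h) g))) u) (\d.(\e.((d e) e)))) ((\f.(\g.(\h.((f h) (g h))))) (\f.(\g.(\h.((f h) (g h))))))) (\f.(\g.(\h.((f h) (g h))))))
  Redex: ((\g.(\h.((t h) g))) u)
  Redex: ((\f.(\g.(\h.((f h) (g h))))) (\f.(\g.(\h.((f h) (g h))))))
Total redexes: 2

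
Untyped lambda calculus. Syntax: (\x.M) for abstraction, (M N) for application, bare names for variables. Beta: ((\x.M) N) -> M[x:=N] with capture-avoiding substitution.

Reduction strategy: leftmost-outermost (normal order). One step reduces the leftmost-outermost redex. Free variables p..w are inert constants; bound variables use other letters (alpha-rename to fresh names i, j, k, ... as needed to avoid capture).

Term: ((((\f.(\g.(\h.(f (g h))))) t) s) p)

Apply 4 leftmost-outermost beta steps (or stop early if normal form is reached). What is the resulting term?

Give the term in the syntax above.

Step 0: ((((\f.(\g.(\h.(f (g h))))) t) s) p)
Step 1: (((\g.(\h.(t (g h)))) s) p)
Step 2: ((\h.(t (s h))) p)
Step 3: (t (s p))
Step 4: (normal form reached)

Answer: (t (s p))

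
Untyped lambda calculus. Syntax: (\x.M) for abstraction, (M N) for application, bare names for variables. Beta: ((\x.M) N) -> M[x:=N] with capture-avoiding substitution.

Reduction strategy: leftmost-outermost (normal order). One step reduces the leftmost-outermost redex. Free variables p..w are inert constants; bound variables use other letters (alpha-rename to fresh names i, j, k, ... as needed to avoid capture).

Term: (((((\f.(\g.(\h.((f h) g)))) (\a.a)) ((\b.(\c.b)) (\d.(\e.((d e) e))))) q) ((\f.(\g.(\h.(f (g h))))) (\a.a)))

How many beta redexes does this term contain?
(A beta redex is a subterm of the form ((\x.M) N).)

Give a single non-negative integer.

Answer: 3

Derivation:
Term: (((((\f.(\g.(\h.((f h) g)))) (\a.a)) ((\b.(\c.b)) (\d.(\e.((d e) e))))) q) ((\f.(\g.(\h.(f (g h))))) (\a.a)))
  Redex: ((\f.(\g.(\h.((f h) g)))) (\a.a))
  Redex: ((\b.(\c.b)) (\d.(\e.((d e) e))))
  Redex: ((\f.(\g.(\h.(f (g h))))) (\a.a))
Total redexes: 3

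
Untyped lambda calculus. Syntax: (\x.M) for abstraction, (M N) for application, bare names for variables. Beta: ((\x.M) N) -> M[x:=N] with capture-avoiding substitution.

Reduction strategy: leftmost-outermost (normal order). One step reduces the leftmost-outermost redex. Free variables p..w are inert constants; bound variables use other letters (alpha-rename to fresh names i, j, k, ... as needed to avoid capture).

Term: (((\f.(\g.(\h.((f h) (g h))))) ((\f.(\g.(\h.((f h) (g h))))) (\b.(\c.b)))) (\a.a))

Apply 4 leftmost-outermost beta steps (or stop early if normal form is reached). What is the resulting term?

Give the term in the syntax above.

Step 0: (((\f.(\g.(\h.((f h) (g h))))) ((\f.(\g.(\h.((f h) (g h))))) (\b.(\c.b)))) (\a.a))
Step 1: ((\g.(\h.((((\f.(\g.(\h.((f h) (g h))))) (\b.(\c.b))) h) (g h)))) (\a.a))
Step 2: (\h.((((\f.(\g.(\h.((f h) (g h))))) (\b.(\c.b))) h) ((\a.a) h)))
Step 3: (\h.(((\g.(\h.(((\b.(\c.b)) h) (g h)))) h) ((\a.a) h)))
Step 4: (\h.((\i.(((\b.(\c.b)) i) (h i))) ((\a.a) h)))

Answer: (\h.((\i.(((\b.(\c.b)) i) (h i))) ((\a.a) h)))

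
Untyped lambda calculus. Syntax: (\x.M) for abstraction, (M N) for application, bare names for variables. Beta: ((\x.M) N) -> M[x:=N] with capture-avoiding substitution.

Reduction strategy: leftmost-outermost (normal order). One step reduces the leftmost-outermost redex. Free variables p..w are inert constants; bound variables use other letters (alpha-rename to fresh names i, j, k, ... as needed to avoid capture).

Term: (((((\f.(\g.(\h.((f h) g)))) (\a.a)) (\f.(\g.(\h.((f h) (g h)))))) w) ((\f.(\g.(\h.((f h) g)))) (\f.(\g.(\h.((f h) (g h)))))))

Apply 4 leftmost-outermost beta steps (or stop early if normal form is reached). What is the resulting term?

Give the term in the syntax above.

Answer: ((w (\f.(\g.(\h.((f h) (g h)))))) ((\f.(\g.(\h.((f h) g)))) (\f.(\g.(\h.((f h) (g h)))))))

Derivation:
Step 0: (((((\f.(\g.(\h.((f h) g)))) (\a.a)) (\f.(\g.(\h.((f h) (g h)))))) w) ((\f.(\g.(\h.((f h) g)))) (\f.(\g.(\h.((f h) (g h)))))))
Step 1: ((((\g.(\h.(((\a.a) h) g))) (\f.(\g.(\h.((f h) (g h)))))) w) ((\f.(\g.(\h.((f h) g)))) (\f.(\g.(\h.((f h) (g h)))))))
Step 2: (((\h.(((\a.a) h) (\f.(\g.(\h.((f h) (g h))))))) w) ((\f.(\g.(\h.((f h) g)))) (\f.(\g.(\h.((f h) (g h)))))))
Step 3: ((((\a.a) w) (\f.(\g.(\h.((f h) (g h)))))) ((\f.(\g.(\h.((f h) g)))) (\f.(\g.(\h.((f h) (g h)))))))
Step 4: ((w (\f.(\g.(\h.((f h) (g h)))))) ((\f.(\g.(\h.((f h) g)))) (\f.(\g.(\h.((f h) (g h)))))))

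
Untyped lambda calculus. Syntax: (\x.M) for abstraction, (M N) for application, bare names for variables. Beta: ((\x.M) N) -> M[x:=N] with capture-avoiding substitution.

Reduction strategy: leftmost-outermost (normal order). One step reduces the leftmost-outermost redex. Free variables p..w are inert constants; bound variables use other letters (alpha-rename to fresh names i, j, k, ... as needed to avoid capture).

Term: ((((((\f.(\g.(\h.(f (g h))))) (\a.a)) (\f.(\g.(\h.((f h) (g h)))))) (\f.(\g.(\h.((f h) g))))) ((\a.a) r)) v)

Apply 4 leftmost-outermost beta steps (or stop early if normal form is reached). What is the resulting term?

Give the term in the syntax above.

Answer: ((((\f.(\g.(\h.((f h) (g h))))) (\f.(\g.(\h.((f h) g))))) ((\a.a) r)) v)

Derivation:
Step 0: ((((((\f.(\g.(\h.(f (g h))))) (\a.a)) (\f.(\g.(\h.((f h) (g h)))))) (\f.(\g.(\h.((f h) g))))) ((\a.a) r)) v)
Step 1: (((((\g.(\h.((\a.a) (g h)))) (\f.(\g.(\h.((f h) (g h)))))) (\f.(\g.(\h.((f h) g))))) ((\a.a) r)) v)
Step 2: ((((\h.((\a.a) ((\f.(\g.(\h.((f h) (g h))))) h))) (\f.(\g.(\h.((f h) g))))) ((\a.a) r)) v)
Step 3: ((((\a.a) ((\f.(\g.(\h.((f h) (g h))))) (\f.(\g.(\h.((f h) g)))))) ((\a.a) r)) v)
Step 4: ((((\f.(\g.(\h.((f h) (g h))))) (\f.(\g.(\h.((f h) g))))) ((\a.a) r)) v)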